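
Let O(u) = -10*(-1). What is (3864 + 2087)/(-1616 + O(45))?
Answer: -541/146 ≈ -3.7055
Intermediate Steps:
O(u) = 10
(3864 + 2087)/(-1616 + O(45)) = (3864 + 2087)/(-1616 + 10) = 5951/(-1606) = 5951*(-1/1606) = -541/146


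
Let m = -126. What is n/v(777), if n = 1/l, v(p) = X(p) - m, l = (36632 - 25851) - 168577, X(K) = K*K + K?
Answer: -1/95408511072 ≈ -1.0481e-11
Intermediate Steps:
X(K) = K + K² (X(K) = K² + K = K + K²)
l = -157796 (l = 10781 - 168577 = -157796)
v(p) = 126 + p*(1 + p) (v(p) = p*(1 + p) - 1*(-126) = p*(1 + p) + 126 = 126 + p*(1 + p))
n = -1/157796 (n = 1/(-157796) = -1/157796 ≈ -6.3373e-6)
n/v(777) = -1/(157796*(126 + 777*(1 + 777))) = -1/(157796*(126 + 777*778)) = -1/(157796*(126 + 604506)) = -1/157796/604632 = -1/157796*1/604632 = -1/95408511072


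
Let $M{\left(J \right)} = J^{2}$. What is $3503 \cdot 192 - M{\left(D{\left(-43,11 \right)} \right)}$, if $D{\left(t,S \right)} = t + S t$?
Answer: $406320$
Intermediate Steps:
$3503 \cdot 192 - M{\left(D{\left(-43,11 \right)} \right)} = 3503 \cdot 192 - \left(- 43 \left(1 + 11\right)\right)^{2} = 672576 - \left(\left(-43\right) 12\right)^{2} = 672576 - \left(-516\right)^{2} = 672576 - 266256 = 406320$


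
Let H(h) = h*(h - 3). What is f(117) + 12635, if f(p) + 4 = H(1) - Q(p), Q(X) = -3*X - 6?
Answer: 12986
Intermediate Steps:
H(h) = h*(-3 + h)
Q(X) = -6 - 3*X
f(p) = 3*p (f(p) = -4 + (1*(-3 + 1) - (-6 - 3*p)) = -4 + (1*(-2) + (6 + 3*p)) = -4 + (-2 + (6 + 3*p)) = -4 + (4 + 3*p) = 3*p)
f(117) + 12635 = 3*117 + 12635 = 351 + 12635 = 12986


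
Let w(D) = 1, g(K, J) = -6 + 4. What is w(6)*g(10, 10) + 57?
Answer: 55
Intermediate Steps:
g(K, J) = -2
w(6)*g(10, 10) + 57 = 1*(-2) + 57 = -2 + 57 = 55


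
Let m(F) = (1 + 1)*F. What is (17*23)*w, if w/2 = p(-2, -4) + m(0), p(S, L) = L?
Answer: -3128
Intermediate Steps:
m(F) = 2*F
w = -8 (w = 2*(-4 + 2*0) = 2*(-4 + 0) = 2*(-4) = -8)
(17*23)*w = (17*23)*(-8) = 391*(-8) = -3128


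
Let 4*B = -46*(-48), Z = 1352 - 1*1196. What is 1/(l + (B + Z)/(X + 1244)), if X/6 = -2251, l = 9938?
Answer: 6131/60929524 ≈ 0.00010062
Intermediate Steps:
Z = 156 (Z = 1352 - 1196 = 156)
X = -13506 (X = 6*(-2251) = -13506)
B = 552 (B = (-46*(-48))/4 = (¼)*2208 = 552)
1/(l + (B + Z)/(X + 1244)) = 1/(9938 + (552 + 156)/(-13506 + 1244)) = 1/(9938 + 708/(-12262)) = 1/(9938 + 708*(-1/12262)) = 1/(9938 - 354/6131) = 1/(60929524/6131) = 6131/60929524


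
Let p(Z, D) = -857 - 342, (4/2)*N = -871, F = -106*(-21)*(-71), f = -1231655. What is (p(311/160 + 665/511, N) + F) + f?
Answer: -1390900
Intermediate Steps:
F = -158046 (F = 2226*(-71) = -158046)
N = -871/2 (N = (1/2)*(-871) = -871/2 ≈ -435.50)
p(Z, D) = -1199
(p(311/160 + 665/511, N) + F) + f = (-1199 - 158046) - 1231655 = -159245 - 1231655 = -1390900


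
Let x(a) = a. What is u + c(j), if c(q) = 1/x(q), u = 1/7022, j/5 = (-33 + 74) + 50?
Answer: 7477/3195010 ≈ 0.0023402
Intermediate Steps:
j = 455 (j = 5*((-33 + 74) + 50) = 5*(41 + 50) = 5*91 = 455)
u = 1/7022 ≈ 0.00014241
c(q) = 1/q
u + c(j) = 1/7022 + 1/455 = 7477/3195010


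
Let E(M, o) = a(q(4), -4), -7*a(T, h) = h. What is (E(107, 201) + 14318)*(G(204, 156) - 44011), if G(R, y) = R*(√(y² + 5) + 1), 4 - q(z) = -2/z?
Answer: -4390775610/7 + 20446920*√24341/7 ≈ -1.7153e+8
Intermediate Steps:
q(z) = 4 + 2/z (q(z) = 4 - (-2)/z = 4 + 2/z)
a(T, h) = -h/7
E(M, o) = 4/7 (E(M, o) = -⅐*(-4) = 4/7)
G(R, y) = R*(1 + √(5 + y²)) (G(R, y) = R*(√(5 + y²) + 1) = R*(1 + √(5 + y²)))
(E(107, 201) + 14318)*(G(204, 156) - 44011) = (4/7 + 14318)*(204*(1 + √(5 + 156²)) - 44011) = 100230*(204*(1 + √(5 + 24336)) - 44011)/7 = 100230*(204*(1 + √24341) - 44011)/7 = 100230*((204 + 204*√24341) - 44011)/7 = 100230*(-43807 + 204*√24341)/7 = -4390775610/7 + 20446920*√24341/7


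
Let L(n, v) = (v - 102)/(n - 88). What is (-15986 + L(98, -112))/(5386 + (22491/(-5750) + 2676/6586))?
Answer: -303096117150/101916194137 ≈ -2.9740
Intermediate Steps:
L(n, v) = (-102 + v)/(-88 + n)
(-15986 + L(98, -112))/(5386 + (22491/(-5750) + 2676/6586)) = (-15986 + (-102 - 112)/(-88 + 98))/(5386 + (22491/(-5750) + 2676/6586)) = (-15986 - 214/10)/(5386 + (22491*(-1/5750) + 2676*(1/6586))) = (-15986 + (⅒)*(-214))/(5386 + (-22491/5750 + 1338/3293)) = (-15986 - 107/5)/(5386 - 66369363/18934750) = -80037/(5*101916194137/18934750) = -80037/5*18934750/101916194137 = -303096117150/101916194137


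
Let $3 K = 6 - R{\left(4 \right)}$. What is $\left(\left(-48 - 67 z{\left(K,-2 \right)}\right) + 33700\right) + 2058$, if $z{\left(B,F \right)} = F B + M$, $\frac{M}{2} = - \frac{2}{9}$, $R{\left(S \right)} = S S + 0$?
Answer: $\frac{317638}{9} \approx 35293.0$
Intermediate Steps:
$R{\left(S \right)} = S^{2}$ ($R{\left(S \right)} = S^{2} + 0 = S^{2}$)
$K = - \frac{10}{3}$ ($K = \frac{6 - 4^{2}}{3} = \frac{6 - 16}{3} = \frac{1}{3} \left(-10\right) = - \frac{10}{3} \approx -3.3333$)
$M = - \frac{4}{9}$ ($M = 2 \left(- \frac{2}{9}\right) = - \frac{4}{9} \approx -0.44444$)
$z{\left(B,F \right)} = - \frac{4}{9} + B F$ ($z{\left(B,F \right)} = F B - \frac{4}{9} = B F - \frac{4}{9} = - \frac{4}{9} + B F$)
$\left(\left(-48 - 67 z{\left(K,-2 \right)}\right) + 33700\right) + 2058 = \left(\left(-48 - 67 \left(- \frac{4}{9} - - \frac{20}{3}\right)\right) + 33700\right) + 2058 = \left(\left(-48 - 67 \left(- \frac{4}{9} + \frac{20}{3}\right)\right) + 33700\right) + 2058 = \left(\left(-48 - \frac{3752}{9}\right) + 33700\right) + 2058 = \left(- \frac{4184}{9} + 33700\right) + 2058 = \frac{299116}{9} + 2058 = \frac{317638}{9}$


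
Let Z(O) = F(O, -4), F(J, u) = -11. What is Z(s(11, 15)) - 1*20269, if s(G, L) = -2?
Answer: -20280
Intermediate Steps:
Z(O) = -11
Z(s(11, 15)) - 1*20269 = -11 - 1*20269 = -11 - 20269 = -20280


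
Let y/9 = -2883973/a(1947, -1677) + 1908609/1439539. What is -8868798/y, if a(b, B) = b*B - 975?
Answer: -4633128749915471052/10385288011693 ≈ -4.4612e+5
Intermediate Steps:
a(b, B) = -975 + B*b (a(b, B) = B*b - 975 = -975 + B*b)
y = 31155864035079/1567223230222 (y = 9*(-2883973/(-975 - 1677*1947) + 1908609/1439539) = 9*(-2883973/(-975 - 3265119) + 1908609*(1/1439539)) = 9*(-2883973/(-3266094) + 1908609/1439539) = 9*(-2883973*(-1/3266094) + 1908609/1439539) = 9*(2883973/3266094 + 1908609/1439539) = 9*(10385288011693/4701669690666) = 31155864035079/1567223230222 ≈ 19.880)
-8868798/y = -8868798/31155864035079/1567223230222 = -8868798*1567223230222/31155864035079 = -4633128749915471052/10385288011693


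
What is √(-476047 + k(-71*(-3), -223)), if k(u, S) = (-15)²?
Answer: I*√475822 ≈ 689.8*I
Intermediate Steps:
k(u, S) = 225
√(-476047 + k(-71*(-3), -223)) = √(-476047 + 225) = √(-475822) = I*√475822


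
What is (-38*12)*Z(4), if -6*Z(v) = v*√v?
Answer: 608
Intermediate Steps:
Z(v) = -v^(3/2)/6 (Z(v) = -v*√v/6 = -v^(3/2)/6)
(-38*12)*Z(4) = (-38*12)*(-4^(3/2)/6) = -(-76)*8 = -456*(-4/3) = 608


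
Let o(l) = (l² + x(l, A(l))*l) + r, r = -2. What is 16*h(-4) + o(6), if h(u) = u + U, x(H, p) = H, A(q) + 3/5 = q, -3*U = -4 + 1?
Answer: 22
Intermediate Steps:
U = 1 (U = -(-4 + 1)/3 = -⅓*(-3) = 1)
A(q) = -⅗ + q
h(u) = 1 + u (h(u) = u + 1 = 1 + u)
o(l) = -2 + 2*l² (o(l) = (l² + l*l) - 2 = (l² + l²) - 2 = 2*l² - 2 = -2 + 2*l²)
16*h(-4) + o(6) = 16*(1 - 4) + (-2 + 2*6²) = 16*(-3) + (-2 + 2*36) = -48 + (-2 + 72) = -48 + 70 = 22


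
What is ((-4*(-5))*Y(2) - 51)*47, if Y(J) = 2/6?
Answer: -6251/3 ≈ -2083.7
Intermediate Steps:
Y(J) = ⅓ (Y(J) = 2*(⅙) = ⅓)
((-4*(-5))*Y(2) - 51)*47 = (-4*(-5)*(⅓) - 51)*47 = (20*(⅓) - 51)*47 = (20/3 - 51)*47 = -133/3*47 = -6251/3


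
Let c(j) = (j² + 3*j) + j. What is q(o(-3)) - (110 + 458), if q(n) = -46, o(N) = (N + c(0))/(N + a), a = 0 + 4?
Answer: -614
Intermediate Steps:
c(j) = j² + 4*j
a = 4
o(N) = N/(4 + N) (o(N) = (N + 0*(4 + 0))/(N + 4) = (N + 0*4)/(4 + N) = (N + 0)/(4 + N) = N/(4 + N))
q(o(-3)) - (110 + 458) = -46 - (110 + 458) = -46 - 1*568 = -46 - 568 = -614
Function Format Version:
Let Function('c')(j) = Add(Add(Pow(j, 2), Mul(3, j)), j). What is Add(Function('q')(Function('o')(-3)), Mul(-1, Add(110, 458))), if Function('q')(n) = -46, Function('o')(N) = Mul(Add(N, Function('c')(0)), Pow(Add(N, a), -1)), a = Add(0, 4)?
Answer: -614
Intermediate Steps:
Function('c')(j) = Add(Pow(j, 2), Mul(4, j))
a = 4
Function('o')(N) = Mul(N, Pow(Add(4, N), -1)) (Function('o')(N) = Mul(Add(N, Mul(0, Add(4, 0))), Pow(Add(N, 4), -1)) = Mul(Add(N, Mul(0, 4)), Pow(Add(4, N), -1)) = Mul(Add(N, 0), Pow(Add(4, N), -1)) = Mul(N, Pow(Add(4, N), -1)))
Add(Function('q')(Function('o')(-3)), Mul(-1, Add(110, 458))) = Add(-46, Mul(-1, Add(110, 458))) = Add(-46, Mul(-1, 568)) = Add(-46, -568) = -614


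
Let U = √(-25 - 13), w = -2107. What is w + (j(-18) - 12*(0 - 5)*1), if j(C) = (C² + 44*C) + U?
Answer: -2515 + I*√38 ≈ -2515.0 + 6.1644*I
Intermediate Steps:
U = I*√38 (U = √(-38) = I*√38 ≈ 6.1644*I)
j(C) = C² + 44*C + I*√38 (j(C) = (C² + 44*C) + I*√38 = C² + 44*C + I*√38)
w + (j(-18) - 12*(0 - 5)*1) = -2107 + (((-18)² + 44*(-18) + I*√38) - 12*(0 - 5)*1) = -2107 + ((324 - 792 + I*√38) - 12*(-5)*1) = -2107 + ((-468 + I*√38) + 60*1) = -2107 + ((-468 + I*√38) + 60) = -2107 + (-408 + I*√38) = -2515 + I*√38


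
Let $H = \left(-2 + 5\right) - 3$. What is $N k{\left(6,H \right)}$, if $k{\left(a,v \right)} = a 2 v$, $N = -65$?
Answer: $0$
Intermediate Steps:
$H = 0$ ($H = 3 - 3 = 0$)
$k{\left(a,v \right)} = 2 a v$
$N k{\left(6,H \right)} = - 65 \cdot 2 \cdot 6 \cdot 0 = \left(-65\right) 0 = 0$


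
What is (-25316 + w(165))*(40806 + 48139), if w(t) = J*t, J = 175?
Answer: 316555255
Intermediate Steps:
w(t) = 175*t
(-25316 + w(165))*(40806 + 48139) = (-25316 + 175*165)*(40806 + 48139) = (-25316 + 28875)*88945 = 3559*88945 = 316555255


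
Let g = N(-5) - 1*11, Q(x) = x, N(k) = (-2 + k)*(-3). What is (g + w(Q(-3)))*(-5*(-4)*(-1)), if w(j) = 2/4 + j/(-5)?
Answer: -222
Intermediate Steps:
N(k) = 6 - 3*k
w(j) = 1/2 - j/5 (w(j) = 2*(1/4) + j*(-1/5) = 1/2 - j/5)
g = 10 (g = (6 - 3*(-5)) - 1*11 = (6 + 15) - 11 = 21 - 11 = 10)
(g + w(Q(-3)))*(-5*(-4)*(-1)) = (10 + (1/2 - 1/5*(-3)))*(-5*(-4)*(-1)) = (10 + (1/2 + 3/5))*(20*(-1)) = (10 + 11/10)*(-20) = (111/10)*(-20) = -222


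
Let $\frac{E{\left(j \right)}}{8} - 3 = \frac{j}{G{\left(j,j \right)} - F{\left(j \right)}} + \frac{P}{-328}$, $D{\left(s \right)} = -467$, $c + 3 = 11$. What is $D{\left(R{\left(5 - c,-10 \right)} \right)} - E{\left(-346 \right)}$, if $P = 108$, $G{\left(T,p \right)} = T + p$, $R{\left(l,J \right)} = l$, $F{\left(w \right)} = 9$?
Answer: $- \frac{14149611}{28741} \approx -492.31$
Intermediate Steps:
$c = 8$ ($c = -3 + 11 = 8$)
$E{\left(j \right)} = \frac{876}{41} + \frac{8 j}{-9 + 2 j}$ ($E{\left(j \right)} = 24 + 8 \left(\frac{j}{\left(j + j\right) - 9} + \frac{108}{-328}\right) = 24 + 8 \left(\frac{j}{2 j - 9} + 108 \left(- \frac{1}{328}\right)\right) = 24 + 8 \left(\frac{j}{-9 + 2 j} - \frac{27}{82}\right) = 24 + 8 \left(- \frac{27}{82} + \frac{j}{-9 + 2 j}\right) = 24 + \left(- \frac{108}{41} + \frac{8 j}{-9 + 2 j}\right) = \frac{876}{41} + \frac{8 j}{-9 + 2 j}$)
$D{\left(R{\left(5 - c,-10 \right)} \right)} - E{\left(-346 \right)} = -467 - \frac{4 \left(-1971 + 520 \left(-346\right)\right)}{41 \left(-9 + 2 \left(-346\right)\right)} = -467 - \frac{4 \left(-1971 - 179920\right)}{41 \left(-9 - 692\right)} = -467 - \frac{4}{41} \frac{1}{-701} \left(-181891\right) = -467 - \frac{4}{41} \left(- \frac{1}{701}\right) \left(-181891\right) = -467 - \frac{727564}{28741} = - \frac{14149611}{28741}$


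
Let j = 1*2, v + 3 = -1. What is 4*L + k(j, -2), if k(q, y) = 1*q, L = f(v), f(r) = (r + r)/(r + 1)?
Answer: 38/3 ≈ 12.667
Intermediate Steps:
v = -4 (v = -3 - 1 = -4)
f(r) = 2*r/(1 + r) (f(r) = (2*r)/(1 + r) = 2*r/(1 + r))
j = 2
L = 8/3 (L = 2*(-4)/(1 - 4) = 2*(-4)/(-3) = 2*(-4)*(-⅓) = 8/3 ≈ 2.6667)
k(q, y) = q
4*L + k(j, -2) = 4*(8/3) + 2 = 32/3 + 2 = 38/3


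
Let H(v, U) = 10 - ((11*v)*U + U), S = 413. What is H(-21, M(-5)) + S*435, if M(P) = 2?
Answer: 180125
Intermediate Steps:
H(v, U) = 10 - U - 11*U*v (H(v, U) = 10 - (11*U*v + U) = 10 - (U + 11*U*v) = 10 + (-U - 11*U*v) = 10 - U - 11*U*v)
H(-21, M(-5)) + S*435 = (10 - 1*2 - 11*2*(-21)) + 413*435 = (10 - 2 + 462) + 179655 = 470 + 179655 = 180125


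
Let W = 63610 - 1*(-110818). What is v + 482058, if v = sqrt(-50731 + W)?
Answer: 482058 + sqrt(123697) ≈ 4.8241e+5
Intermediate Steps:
W = 174428 (W = 63610 + 110818 = 174428)
v = sqrt(123697) (v = sqrt(-50731 + 174428) = sqrt(123697) ≈ 351.71)
v + 482058 = sqrt(123697) + 482058 = 482058 + sqrt(123697)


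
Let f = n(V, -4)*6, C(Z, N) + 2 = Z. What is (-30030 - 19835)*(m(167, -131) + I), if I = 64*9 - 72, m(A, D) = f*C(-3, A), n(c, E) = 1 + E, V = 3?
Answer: -29619810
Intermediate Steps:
C(Z, N) = -2 + Z
f = -18 (f = (1 - 4)*6 = -3*6 = -18)
m(A, D) = 90 (m(A, D) = -18*(-2 - 3) = -18*(-5) = 90)
I = 504 (I = 576 - 72 = 504)
(-30030 - 19835)*(m(167, -131) + I) = (-30030 - 19835)*(90 + 504) = -49865*594 = -29619810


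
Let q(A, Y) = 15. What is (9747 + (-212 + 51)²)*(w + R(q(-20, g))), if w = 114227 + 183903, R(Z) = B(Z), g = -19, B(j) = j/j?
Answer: 10633736508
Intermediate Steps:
B(j) = 1
R(Z) = 1
w = 298130
(9747 + (-212 + 51)²)*(w + R(q(-20, g))) = (9747 + (-212 + 51)²)*(298130 + 1) = (9747 + (-161)²)*298131 = (9747 + 25921)*298131 = 35668*298131 = 10633736508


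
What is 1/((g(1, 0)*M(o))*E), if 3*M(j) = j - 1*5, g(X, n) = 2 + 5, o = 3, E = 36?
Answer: -1/168 ≈ -0.0059524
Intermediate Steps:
g(X, n) = 7
M(j) = -5/3 + j/3 (M(j) = (j - 1*5)/3 = (j - 5)/3 = (-5 + j)/3 = -5/3 + j/3)
1/((g(1, 0)*M(o))*E) = 1/((7*(-5/3 + (1/3)*3))*36) = 1/((7*(-5/3 + 1))*36) = 1/((7*(-2/3))*36) = 1/(-14/3*36) = 1/(-168) = -1/168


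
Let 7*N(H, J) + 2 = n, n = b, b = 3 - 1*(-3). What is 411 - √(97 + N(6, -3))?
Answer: 411 - √4781/7 ≈ 401.12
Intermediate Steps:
b = 6 (b = 3 + 3 = 6)
n = 6
N(H, J) = 4/7 (N(H, J) = -2/7 + (⅐)*6 = -2/7 + 6/7 = 4/7)
411 - √(97 + N(6, -3)) = 411 - √(97 + 4/7) = 411 - √(683/7) = 411 - √4781/7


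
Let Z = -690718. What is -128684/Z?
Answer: 64342/345359 ≈ 0.18630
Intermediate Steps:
-128684/Z = -128684/(-690718) = -128684*(-1/690718) = 64342/345359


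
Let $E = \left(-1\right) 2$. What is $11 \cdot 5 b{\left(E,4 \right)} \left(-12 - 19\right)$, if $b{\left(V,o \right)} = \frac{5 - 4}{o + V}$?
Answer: $- \frac{1705}{2} \approx -852.5$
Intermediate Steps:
$E = -2$
$b{\left(V,o \right)} = \frac{1}{V + o}$ ($b{\left(V,o \right)} = 1 \frac{1}{V + o} = \frac{1}{V + o}$)
$11 \cdot 5 b{\left(E,4 \right)} \left(-12 - 19\right) = \frac{11 \cdot 5}{-2 + 4} \left(-12 - 19\right) = \frac{55}{2} \left(-12 - 19\right) = 55 \cdot \frac{1}{2} \left(-31\right) = \frac{55}{2} \left(-31\right) = - \frac{1705}{2}$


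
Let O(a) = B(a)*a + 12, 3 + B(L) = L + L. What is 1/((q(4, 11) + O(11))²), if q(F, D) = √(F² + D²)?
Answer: (221 + √137)⁻² ≈ 1.8467e-5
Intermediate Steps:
B(L) = -3 + 2*L (B(L) = -3 + (L + L) = -3 + 2*L)
q(F, D) = √(D² + F²)
O(a) = 12 + a*(-3 + 2*a) (O(a) = (-3 + 2*a)*a + 12 = a*(-3 + 2*a) + 12 = 12 + a*(-3 + 2*a))
1/((q(4, 11) + O(11))²) = 1/((√(11² + 4²) + (12 + 11*(-3 + 2*11)))²) = 1/((√(121 + 16) + (12 + 11*(-3 + 22)))²) = 1/((√137 + (12 + 11*19))²) = 1/((√137 + (12 + 209))²) = 1/((√137 + 221)²) = 1/((221 + √137)²) = (221 + √137)⁻²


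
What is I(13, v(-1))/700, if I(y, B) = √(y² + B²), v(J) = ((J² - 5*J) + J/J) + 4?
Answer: √290/700 ≈ 0.024328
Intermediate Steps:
v(J) = 5 + J² - 5*J (v(J) = ((J² - 5*J) + 1) + 4 = (1 + J² - 5*J) + 4 = 5 + J² - 5*J)
I(y, B) = √(B² + y²)
I(13, v(-1))/700 = √((5 + (-1)² - 5*(-1))² + 13²)/700 = √((5 + 1 + 5)² + 169)*(1/700) = √(11² + 169)*(1/700) = √(121 + 169)*(1/700) = √290*(1/700) = √290/700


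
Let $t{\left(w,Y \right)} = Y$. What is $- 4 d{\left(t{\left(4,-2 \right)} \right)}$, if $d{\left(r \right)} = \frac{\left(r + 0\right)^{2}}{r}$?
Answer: $8$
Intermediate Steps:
$d{\left(r \right)} = r$ ($d{\left(r \right)} = \frac{r^{2}}{r} = r$)
$- 4 d{\left(t{\left(4,-2 \right)} \right)} = \left(-4\right) \left(-2\right) = 8$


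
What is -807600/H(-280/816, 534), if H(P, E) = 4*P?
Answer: 4118760/7 ≈ 5.8839e+5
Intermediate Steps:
-807600/H(-280/816, 534) = -807600/(4*(-280/816)) = -807600/(4*(-280*1/816)) = -807600/(4*(-35/102)) = -807600/(-70/51) = -807600*(-51/70) = 4118760/7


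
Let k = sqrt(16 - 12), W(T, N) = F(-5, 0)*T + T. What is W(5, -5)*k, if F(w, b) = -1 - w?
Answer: 50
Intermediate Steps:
W(T, N) = 5*T (W(T, N) = (-1 - 1*(-5))*T + T = (-1 + 5)*T + T = 4*T + T = 5*T)
k = 2 (k = sqrt(4) = 2)
W(5, -5)*k = (5*5)*2 = 25*2 = 50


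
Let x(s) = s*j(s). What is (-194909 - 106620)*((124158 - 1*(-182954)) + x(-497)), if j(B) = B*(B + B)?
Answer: 73940891326186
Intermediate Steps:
j(B) = 2*B² (j(B) = B*(2*B) = 2*B²)
x(s) = 2*s³ (x(s) = s*(2*s²) = 2*s³)
(-194909 - 106620)*((124158 - 1*(-182954)) + x(-497)) = (-194909 - 106620)*((124158 - 1*(-182954)) + 2*(-497)³) = -301529*((124158 + 182954) + 2*(-122763473)) = -301529*(307112 - 245526946) = -301529*(-245219834) = 73940891326186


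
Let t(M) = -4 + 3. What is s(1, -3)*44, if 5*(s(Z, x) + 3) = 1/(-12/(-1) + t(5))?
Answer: -656/5 ≈ -131.20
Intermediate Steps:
t(M) = -1
s(Z, x) = -164/55 (s(Z, x) = -3 + 1/(5*(-12/(-1) - 1)) = -3 + 1/(5*(-12*(-1) - 1)) = -3 + 1/(5*(12 - 1)) = -3 + (1/5)/11 = -3 + (1/5)*(1/11) = -3 + 1/55 = -164/55)
s(1, -3)*44 = -164/55*44 = -656/5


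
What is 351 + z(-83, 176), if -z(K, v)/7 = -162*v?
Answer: 199935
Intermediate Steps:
z(K, v) = 1134*v (z(K, v) = -(-1134)*v = 1134*v)
351 + z(-83, 176) = 351 + 1134*176 = 351 + 199584 = 199935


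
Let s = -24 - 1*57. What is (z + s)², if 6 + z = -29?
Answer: 13456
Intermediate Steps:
z = -35 (z = -6 - 29 = -35)
s = -81 (s = -24 - 57 = -81)
(z + s)² = (-35 - 81)² = (-116)² = 13456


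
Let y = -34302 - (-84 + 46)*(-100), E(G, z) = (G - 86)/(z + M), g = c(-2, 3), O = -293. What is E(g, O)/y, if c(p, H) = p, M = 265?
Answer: -11/133357 ≈ -8.2485e-5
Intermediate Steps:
g = -2
E(G, z) = (-86 + G)/(265 + z) (E(G, z) = (G - 86)/(z + 265) = (-86 + G)/(265 + z))
y = -38102 (y = -34302 - (-38)*(-100) = -34302 - 1*3800 = -34302 - 3800 = -38102)
E(g, O)/y = ((-86 - 2)/(265 - 293))/(-38102) = (-88/(-28))*(-1/38102) = -1/28*(-88)*(-1/38102) = (22/7)*(-1/38102) = -11/133357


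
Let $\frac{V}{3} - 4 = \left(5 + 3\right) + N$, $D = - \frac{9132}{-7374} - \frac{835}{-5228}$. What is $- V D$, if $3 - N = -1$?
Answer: $- \frac{107798772}{1606303} \approx -67.11$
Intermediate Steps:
$D = \frac{8983231}{6425212}$ ($D = \left(-9132\right) \left(- \frac{1}{7374}\right) - - \frac{835}{5228} = \frac{1522}{1229} + \frac{835}{5228} = \frac{8983231}{6425212} \approx 1.3981$)
$N = 4$ ($N = 3 - -1 = 3 + 1 = 4$)
$V = 48$ ($V = 12 + 3 \left(\left(5 + 3\right) + 4\right) = 12 + 3 \left(8 + 4\right) = 12 + 3 \cdot 12 = 12 + 36 = 48$)
$- V D = - \frac{48 \cdot 8983231}{6425212} = \left(-1\right) \frac{107798772}{1606303} = - \frac{107798772}{1606303}$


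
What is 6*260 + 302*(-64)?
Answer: -17768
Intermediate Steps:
6*260 + 302*(-64) = 1560 - 19328 = -17768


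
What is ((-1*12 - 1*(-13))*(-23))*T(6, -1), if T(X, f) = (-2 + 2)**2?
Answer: 0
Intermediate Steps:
T(X, f) = 0 (T(X, f) = 0**2 = 0)
((-1*12 - 1*(-13))*(-23))*T(6, -1) = ((-1*12 - 1*(-13))*(-23))*0 = ((-12 + 13)*(-23))*0 = (1*(-23))*0 = -23*0 = 0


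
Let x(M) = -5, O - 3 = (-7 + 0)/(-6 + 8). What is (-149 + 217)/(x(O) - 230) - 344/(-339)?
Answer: 57788/79665 ≈ 0.72539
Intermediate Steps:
O = -1/2 (O = 3 + (-7 + 0)/(-6 + 8) = 3 - 7/2 = -1/2 ≈ -0.50000)
(-149 + 217)/(x(O) - 230) - 344/(-339) = (-149 + 217)/(-5 - 230) - 344/(-339) = 68/(-235) - 344*(-1/339) = 68*(-1/235) + 344/339 = -68/235 + 344/339 = 57788/79665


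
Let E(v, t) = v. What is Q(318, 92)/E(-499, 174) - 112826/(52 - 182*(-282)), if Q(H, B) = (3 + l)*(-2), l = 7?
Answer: -27636327/12818312 ≈ -2.1560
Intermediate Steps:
Q(H, B) = -20 (Q(H, B) = (3 + 7)*(-2) = 10*(-2) = -20)
Q(318, 92)/E(-499, 174) - 112826/(52 - 182*(-282)) = -20/(-499) - 112826/(52 - 182*(-282)) = -20*(-1/499) - 112826/(52 + 51324) = 20/499 - 112826/51376 = 20/499 - 112826*1/51376 = 20/499 - 56413/25688 = -27636327/12818312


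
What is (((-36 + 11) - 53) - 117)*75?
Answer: -14625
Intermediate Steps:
(((-36 + 11) - 53) - 117)*75 = ((-25 - 53) - 117)*75 = (-78 - 117)*75 = -195*75 = -14625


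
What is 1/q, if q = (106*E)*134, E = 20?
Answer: 1/284080 ≈ 3.5201e-6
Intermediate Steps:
q = 284080 (q = (106*20)*134 = 2120*134 = 284080)
1/q = 1/284080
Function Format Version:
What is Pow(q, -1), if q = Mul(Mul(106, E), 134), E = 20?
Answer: Rational(1, 284080) ≈ 3.5201e-6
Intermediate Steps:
q = 284080 (q = Mul(Mul(106, 20), 134) = Mul(2120, 134) = 284080)
Pow(q, -1) = Pow(284080, -1) = Rational(1, 284080)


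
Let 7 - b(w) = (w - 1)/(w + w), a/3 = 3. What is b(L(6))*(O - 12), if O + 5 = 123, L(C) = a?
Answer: 6254/9 ≈ 694.89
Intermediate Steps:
a = 9 (a = 3*3 = 9)
L(C) = 9
O = 118 (O = -5 + 123 = 118)
b(w) = 7 - (-1 + w)/(2*w) (b(w) = 7 - (w - 1)/(w + w) = 7 - (-1 + w)/(2*w))
b(L(6))*(O - 12) = ((½)*(1 + 13*9)/9)*(118 - 12) = ((½)*(⅑)*(1 + 117))*106 = ((½)*(⅑)*118)*106 = (59/9)*106 = 6254/9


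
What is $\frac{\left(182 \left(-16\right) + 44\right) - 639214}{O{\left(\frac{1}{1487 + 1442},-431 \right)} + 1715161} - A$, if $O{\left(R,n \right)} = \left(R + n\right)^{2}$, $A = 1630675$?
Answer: $- \frac{26593192425130381737}{16308085251005} \approx -1.6307 \cdot 10^{6}$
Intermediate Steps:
$\frac{\left(182 \left(-16\right) + 44\right) - 639214}{O{\left(\frac{1}{1487 + 1442},-431 \right)} + 1715161} - A = \frac{\left(182 \left(-16\right) + 44\right) - 639214}{\left(\frac{1}{1487 + 1442} - 431\right)^{2} + 1715161} - 1630675 = \frac{\left(-2912 + 44\right) - 639214}{\left(\frac{1}{2929} - 431\right)^{2} + 1715161} - 1630675 = \frac{-2868 - 639214}{\left(\frac{1}{2929} - 431\right)^{2} + 1715161} - 1630675 = - \frac{642082}{\left(- \frac{1262398}{2929}\right)^{2} + 1715161} - 1630675 = - \frac{642082}{\frac{1593648710404}{8579041} + 1715161} - 1630675 = - \frac{642082}{\frac{16308085251005}{8579041}} - 1630675 = \left(-642082\right) \frac{8579041}{16308085251005} - 1630675 = - \frac{5508447803362}{16308085251005} - 1630675 = - \frac{26593192425130381737}{16308085251005}$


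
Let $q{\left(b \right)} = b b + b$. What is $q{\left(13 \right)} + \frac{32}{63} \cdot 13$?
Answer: $\frac{11882}{63} \approx 188.6$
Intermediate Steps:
$q{\left(b \right)} = b + b^{2}$ ($q{\left(b \right)} = b^{2} + b = b + b^{2}$)
$q{\left(13 \right)} + \frac{32}{63} \cdot 13 = 13 \left(1 + 13\right) + \frac{32}{63} \cdot 13 = 13 \cdot 14 + 32 \cdot \frac{1}{63} \cdot 13 = 182 + \frac{32}{63} \cdot 13 = 182 + \frac{416}{63} = \frac{11882}{63}$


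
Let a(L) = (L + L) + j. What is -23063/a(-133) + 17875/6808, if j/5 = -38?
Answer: 2580686/48507 ≈ 53.202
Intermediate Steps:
j = -190 (j = 5*(-38) = -190)
a(L) = -190 + 2*L (a(L) = (L + L) - 190 = 2*L - 190 = -190 + 2*L)
-23063/a(-133) + 17875/6808 = -23063/(-190 + 2*(-133)) + 17875/6808 = -23063/(-190 - 266) + 17875*(1/6808) = -23063/(-456) + 17875/6808 = -23063*(-1/456) + 17875/6808 = 23063/456 + 17875/6808 = 2580686/48507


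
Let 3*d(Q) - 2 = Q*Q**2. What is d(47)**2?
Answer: 10779630625/9 ≈ 1.1977e+9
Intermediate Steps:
d(Q) = 2/3 + Q**3/3 (d(Q) = 2/3 + (Q*Q**2)/3 = 2/3 + Q**3/3)
d(47)**2 = (2/3 + (1/3)*47**3)**2 = (2/3 + (1/3)*103823)**2 = (2/3 + 103823/3)**2 = (103825/3)**2 = 10779630625/9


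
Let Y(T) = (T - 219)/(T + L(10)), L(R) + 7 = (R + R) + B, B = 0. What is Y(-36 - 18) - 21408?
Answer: -877455/41 ≈ -21401.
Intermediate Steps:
L(R) = -7 + 2*R (L(R) = -7 + ((R + R) + 0) = -7 + (2*R + 0) = -7 + 2*R)
Y(T) = (-219 + T)/(13 + T) (Y(T) = (T - 219)/(T + (-7 + 2*10)) = (-219 + T)/(T + (-7 + 20)) = (-219 + T)/(T + 13) = (-219 + T)/(13 + T))
Y(-36 - 18) - 21408 = (-219 + (-36 - 18))/(13 + (-36 - 18)) - 21408 = (-219 - 54)/(13 - 54) - 21408 = -273/(-41) - 21408 = -1/41*(-273) - 21408 = 273/41 - 21408 = -877455/41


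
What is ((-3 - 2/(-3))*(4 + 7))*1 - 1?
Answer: -80/3 ≈ -26.667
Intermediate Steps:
((-3 - 2/(-3))*(4 + 7))*1 - 1 = ((-3 - 2*(-⅓))*11)*1 - 1 = ((-3 + ⅔)*11)*1 - 1 = -7/3*11*1 - 1 = -77/3*1 - 1 = -77/3 - 1 = -80/3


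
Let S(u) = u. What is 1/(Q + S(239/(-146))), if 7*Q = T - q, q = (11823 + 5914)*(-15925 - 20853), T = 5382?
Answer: 1022/95241166455 ≈ 1.0731e-8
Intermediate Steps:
q = -652331386 (q = 17737*(-36778) = -652331386)
Q = 652336768/7 (Q = (5382 - 1*(-652331386))/7 = (5382 + 652331386)/7 = (⅐)*652336768 = 652336768/7 ≈ 9.3191e+7)
1/(Q + S(239/(-146))) = 1/(652336768/7 + 239/(-146)) = 1/(652336768/7 + 239*(-1/146)) = 1/(652336768/7 - 239/146) = 1/(95241166455/1022) = 1022/95241166455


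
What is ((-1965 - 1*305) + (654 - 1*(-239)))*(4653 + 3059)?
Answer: -10619424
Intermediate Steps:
((-1965 - 1*305) + (654 - 1*(-239)))*(4653 + 3059) = ((-1965 - 305) + (654 + 239))*7712 = (-2270 + 893)*7712 = -1377*7712 = -10619424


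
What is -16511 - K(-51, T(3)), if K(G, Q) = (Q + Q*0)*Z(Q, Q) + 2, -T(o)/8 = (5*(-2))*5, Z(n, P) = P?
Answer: -176513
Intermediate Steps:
T(o) = 400 (T(o) = -8*5*(-2)*5 = -(-80)*5 = -8*(-50) = 400)
K(G, Q) = 2 + Q**2 (K(G, Q) = (Q + Q*0)*Q + 2 = (Q + 0)*Q + 2 = Q*Q + 2 = Q**2 + 2 = 2 + Q**2)
-16511 - K(-51, T(3)) = -16511 - (2 + 400**2) = -16511 - (2 + 160000) = -16511 - 1*160002 = -16511 - 160002 = -176513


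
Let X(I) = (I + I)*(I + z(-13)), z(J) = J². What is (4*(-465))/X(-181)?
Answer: -155/362 ≈ -0.42818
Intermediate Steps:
X(I) = 2*I*(169 + I) (X(I) = (I + I)*(I + (-13)²) = (2*I)*(I + 169) = (2*I)*(169 + I) = 2*I*(169 + I))
(4*(-465))/X(-181) = (4*(-465))/((2*(-181)*(169 - 181))) = -1860/(2*(-181)*(-12)) = -1860/4344 = -1860*1/4344 = -155/362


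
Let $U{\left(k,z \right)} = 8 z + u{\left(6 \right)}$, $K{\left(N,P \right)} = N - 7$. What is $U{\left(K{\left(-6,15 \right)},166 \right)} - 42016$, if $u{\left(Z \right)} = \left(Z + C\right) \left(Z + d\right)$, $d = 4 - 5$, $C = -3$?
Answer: $-40673$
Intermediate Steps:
$d = -1$
$u{\left(Z \right)} = \left(-1 + Z\right) \left(-3 + Z\right)$ ($u{\left(Z \right)} = \left(Z - 3\right) \left(Z - 1\right) = \left(-3 + Z\right) \left(-1 + Z\right) = \left(-1 + Z\right) \left(-3 + Z\right)$)
$K{\left(N,P \right)} = -7 + N$ ($K{\left(N,P \right)} = N - 7 = -7 + N$)
$U{\left(k,z \right)} = 15 + 8 z$ ($U{\left(k,z \right)} = 8 z + \left(3 + 6^{2} - 24\right) = 8 z + \left(3 + 36 - 24\right) = 8 z + 15 = 15 + 8 z$)
$U{\left(K{\left(-6,15 \right)},166 \right)} - 42016 = \left(15 + 8 \cdot 166\right) - 42016 = \left(15 + 1328\right) - 42016 = 1343 - 42016 = -40673$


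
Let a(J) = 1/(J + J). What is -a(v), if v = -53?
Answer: 1/106 ≈ 0.0094340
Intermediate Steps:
a(J) = 1/(2*J)
-a(v) = -1/(2*(-53)) = -(-1)/(2*53) = -1*(-1/106) = 1/106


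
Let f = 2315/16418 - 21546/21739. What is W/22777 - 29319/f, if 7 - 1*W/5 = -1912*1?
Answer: 238347605828675011/6910916322211 ≈ 34489.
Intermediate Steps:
W = 9595 (W = 35 - (-9560) = 35 - 5*(-1912) = 35 + 9560 = 9595)
f = -303416443/356910902 (f = 2315*(1/16418) - 21546*1/21739 = 2315/16418 - 21546/21739 = -303416443/356910902 ≈ -0.85012)
W/22777 - 29319/f = 9595/22777 - 29319/(-303416443/356910902) = 9595*(1/22777) - 29319*(-356910902/303416443) = 9595/22777 + 10464270735738/303416443 = 238347605828675011/6910916322211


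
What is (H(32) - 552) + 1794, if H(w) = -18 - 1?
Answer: 1223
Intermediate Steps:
H(w) = -19
(H(32) - 552) + 1794 = (-19 - 552) + 1794 = -571 + 1794 = 1223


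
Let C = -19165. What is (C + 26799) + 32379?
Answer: 40013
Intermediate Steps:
(C + 26799) + 32379 = (-19165 + 26799) + 32379 = 7634 + 32379 = 40013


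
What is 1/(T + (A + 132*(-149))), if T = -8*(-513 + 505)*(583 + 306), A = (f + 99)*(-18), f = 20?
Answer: 1/35086 ≈ 2.8501e-5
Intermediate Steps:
A = -2142 (A = (20 + 99)*(-18) = 119*(-18) = -2142)
T = 56896 (T = -(-64)*889 = -8*(-7112) = 56896)
1/(T + (A + 132*(-149))) = 1/(56896 + (-2142 + 132*(-149))) = 1/(56896 + (-2142 - 19668)) = 1/(56896 - 21810) = 1/35086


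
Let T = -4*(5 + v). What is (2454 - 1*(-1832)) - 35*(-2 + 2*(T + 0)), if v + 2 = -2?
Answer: 4636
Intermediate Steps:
v = -4 (v = -2 - 2 = -4)
T = -4 (T = -4*(5 - 4) = -4*1 = -4)
(2454 - 1*(-1832)) - 35*(-2 + 2*(T + 0)) = (2454 - 1*(-1832)) - 35*(-2 + 2*(-4 + 0)) = (2454 + 1832) - 35*(-2 + 2*(-4)) = 4286 - 35*(-2 - 8) = 4286 - 35*(-10) = 4286 - 1*(-350) = 4286 + 350 = 4636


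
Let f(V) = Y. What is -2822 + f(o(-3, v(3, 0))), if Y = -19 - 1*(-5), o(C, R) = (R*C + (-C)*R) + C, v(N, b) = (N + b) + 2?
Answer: -2836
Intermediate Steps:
v(N, b) = 2 + N + b
o(C, R) = C (o(C, R) = (C*R - C*R) + C = 0 + C = C)
Y = -14 (Y = -19 + 5 = -14)
f(V) = -14
-2822 + f(o(-3, v(3, 0))) = -2822 - 14 = -2836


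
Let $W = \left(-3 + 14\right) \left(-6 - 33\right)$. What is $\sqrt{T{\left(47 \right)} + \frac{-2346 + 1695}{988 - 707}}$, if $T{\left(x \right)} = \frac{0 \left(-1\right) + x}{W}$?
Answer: $\frac{i \sqrt{35258894814}}{120549} \approx 1.5577 i$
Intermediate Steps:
$W = -429$ ($W = 11 \left(-39\right) = -429$)
$T{\left(x \right)} = - \frac{x}{429}$ ($T{\left(x \right)} = \frac{0 \left(-1\right) + x}{-429} = \left(0 + x\right) \left(- \frac{1}{429}\right) = x \left(- \frac{1}{429}\right) = - \frac{x}{429}$)
$\sqrt{T{\left(47 \right)} + \frac{-2346 + 1695}{988 - 707}} = \sqrt{\left(- \frac{1}{429}\right) 47 + \frac{-2346 + 1695}{988 - 707}} = \sqrt{- \frac{47}{429} - \frac{651}{281}} = \sqrt{- \frac{292486}{120549}} = \frac{i \sqrt{35258894814}}{120549}$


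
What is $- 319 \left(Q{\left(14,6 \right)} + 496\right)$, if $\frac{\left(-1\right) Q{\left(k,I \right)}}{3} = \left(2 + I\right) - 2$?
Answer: $-152482$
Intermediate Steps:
$Q{\left(k,I \right)} = - 3 I$ ($Q{\left(k,I \right)} = - 3 \left(\left(2 + I\right) - 2\right) = - 3 I$)
$- 319 \left(Q{\left(14,6 \right)} + 496\right) = - 319 \left(\left(-3\right) 6 + 496\right) = - 319 \left(-18 + 496\right) = \left(-319\right) 478 = -152482$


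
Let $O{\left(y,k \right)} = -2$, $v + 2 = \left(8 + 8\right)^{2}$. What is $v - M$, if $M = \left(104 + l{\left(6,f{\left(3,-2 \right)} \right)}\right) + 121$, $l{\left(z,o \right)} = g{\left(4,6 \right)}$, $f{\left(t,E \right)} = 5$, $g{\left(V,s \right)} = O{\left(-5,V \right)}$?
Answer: $31$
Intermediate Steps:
$v = 254$ ($v = -2 + \left(8 + 8\right)^{2} = -2 + 16^{2} = -2 + 256 = 254$)
$g{\left(V,s \right)} = -2$
$l{\left(z,o \right)} = -2$
$M = 223$ ($M = \left(104 - 2\right) + 121 = 102 + 121 = 223$)
$v - M = 254 - 223 = 31$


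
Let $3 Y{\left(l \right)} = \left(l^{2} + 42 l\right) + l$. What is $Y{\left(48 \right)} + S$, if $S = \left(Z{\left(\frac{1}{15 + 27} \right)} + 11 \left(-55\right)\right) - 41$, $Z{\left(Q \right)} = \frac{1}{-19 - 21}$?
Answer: $\frac{32399}{40} \approx 809.97$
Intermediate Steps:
$Z{\left(Q \right)} = - \frac{1}{40}$ ($Z{\left(Q \right)} = \frac{1}{-40} = - \frac{1}{40}$)
$Y{\left(l \right)} = \frac{l^{2}}{3} + \frac{43 l}{3}$ ($Y{\left(l \right)} = \frac{\left(l^{2} + 42 l\right) + l}{3} = \frac{l^{2} + 43 l}{3} = \frac{l^{2}}{3} + \frac{43 l}{3}$)
$S = - \frac{25841}{40}$ ($S = \left(- \frac{1}{40} + 11 \left(-55\right)\right) - 41 = \left(- \frac{1}{40} - 605\right) - 41 = - \frac{24201}{40} - 41 = - \frac{25841}{40} \approx -646.03$)
$Y{\left(48 \right)} + S = \frac{1}{3} \cdot 48 \left(43 + 48\right) - \frac{25841}{40} = \frac{1}{3} \cdot 48 \cdot 91 - \frac{25841}{40} = 1456 - \frac{25841}{40} = \frac{32399}{40}$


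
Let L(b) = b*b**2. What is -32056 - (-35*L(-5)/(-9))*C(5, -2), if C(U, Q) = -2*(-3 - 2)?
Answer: -244754/9 ≈ -27195.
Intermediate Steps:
C(U, Q) = 10 (C(U, Q) = -2*(-5) = 10)
L(b) = b**3
-32056 - (-35*L(-5)/(-9))*C(5, -2) = -32056 - (-35*(-5)**3/(-9))*10 = -32056 - (-(-4375)*(-1)/9)*10 = -32056 - (-35*125/9)*10 = -32056 - (-4375)*10/9 = -32056 - 1*(-43750/9) = -32056 + 43750/9 = -244754/9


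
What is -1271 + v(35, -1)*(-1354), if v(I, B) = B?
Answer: 83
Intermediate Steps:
-1271 + v(35, -1)*(-1354) = -1271 - 1*(-1354) = -1271 + 1354 = 83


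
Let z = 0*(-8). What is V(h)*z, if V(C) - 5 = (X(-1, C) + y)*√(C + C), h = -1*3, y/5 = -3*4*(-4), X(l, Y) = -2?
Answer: 0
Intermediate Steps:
z = 0
y = 240 (y = 5*(-3*4*(-4)) = 5*(-12*(-4)) = 5*48 = 240)
h = -3
V(C) = 5 + 238*√2*√C (V(C) = 5 + (-2 + 240)*√(C + C) = 5 + 238*√(2*C) = 5 + 238*(√2*√C) = 5 + 238*√2*√C)
V(h)*z = (5 + 238*√2*√(-3))*0 = (5 + 238*√2*(I*√3))*0 = (5 + 238*I*√6)*0 = 0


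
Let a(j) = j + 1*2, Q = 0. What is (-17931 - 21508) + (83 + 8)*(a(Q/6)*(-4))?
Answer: -40167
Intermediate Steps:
a(j) = 2 + j (a(j) = j + 2 = 2 + j)
(-17931 - 21508) + (83 + 8)*(a(Q/6)*(-4)) = (-17931 - 21508) + (83 + 8)*((2 + 0/6)*(-4)) = -39439 + 91*((2 + 0*(⅙))*(-4)) = -39439 + 91*((2 + 0)*(-4)) = -39439 + 91*(2*(-4)) = -39439 + 91*(-8) = -39439 - 728 = -40167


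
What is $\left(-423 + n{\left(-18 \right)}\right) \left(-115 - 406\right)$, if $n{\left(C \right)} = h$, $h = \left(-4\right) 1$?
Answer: $222467$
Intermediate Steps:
$h = -4$
$n{\left(C \right)} = -4$
$\left(-423 + n{\left(-18 \right)}\right) \left(-115 - 406\right) = \left(-423 - 4\right) \left(-115 - 406\right) = \left(-427\right) \left(-521\right) = 222467$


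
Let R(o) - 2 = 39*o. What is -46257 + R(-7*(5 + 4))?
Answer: -48712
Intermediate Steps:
R(o) = 2 + 39*o
-46257 + R(-7*(5 + 4)) = -46257 + (2 + 39*(-7*(5 + 4))) = -46257 + (2 + 39*(-7*9)) = -46257 + (2 + 39*(-63)) = -46257 + (2 - 2457) = -46257 - 2455 = -48712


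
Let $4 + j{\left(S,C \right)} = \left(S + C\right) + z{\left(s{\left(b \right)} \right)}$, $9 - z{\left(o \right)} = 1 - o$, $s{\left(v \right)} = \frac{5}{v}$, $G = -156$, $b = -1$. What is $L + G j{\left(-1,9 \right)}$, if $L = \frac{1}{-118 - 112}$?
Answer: $- \frac{251161}{230} \approx -1092.0$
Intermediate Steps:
$z{\left(o \right)} = 8 + o$ ($z{\left(o \right)} = 9 - \left(1 - o\right) = 9 + \left(-1 + o\right) = 8 + o$)
$j{\left(S,C \right)} = -1 + C + S$ ($j{\left(S,C \right)} = -4 + \left(\left(S + C\right) + \left(8 + \frac{5}{-1}\right)\right) = -4 + \left(\left(C + S\right) + \left(8 + 5 \left(-1\right)\right)\right) = -4 + \left(\left(C + S\right) + \left(8 - 5\right)\right) = -4 + \left(\left(C + S\right) + 3\right) = -4 + \left(3 + C + S\right) = -1 + C + S$)
$L = - \frac{1}{230}$ ($L = \frac{1}{-230} = - \frac{1}{230} \approx -0.0043478$)
$L + G j{\left(-1,9 \right)} = - \frac{1}{230} - 156 \left(-1 + 9 - 1\right) = - \frac{1}{230} - 1092 = - \frac{251161}{230}$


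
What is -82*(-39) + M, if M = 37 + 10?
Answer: 3245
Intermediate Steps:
M = 47
-82*(-39) + M = -82*(-39) + 47 = 3198 + 47 = 3245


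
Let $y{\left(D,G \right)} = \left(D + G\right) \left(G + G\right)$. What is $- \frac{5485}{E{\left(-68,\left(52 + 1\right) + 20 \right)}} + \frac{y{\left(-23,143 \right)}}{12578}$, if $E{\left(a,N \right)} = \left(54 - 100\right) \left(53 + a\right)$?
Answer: $- \frac{4530953}{867882} \approx -5.2207$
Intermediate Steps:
$E{\left(a,N \right)} = -2438 - 46 a$ ($E{\left(a,N \right)} = - 46 \left(53 + a\right) = -2438 - 46 a$)
$y{\left(D,G \right)} = 2 G \left(D + G\right)$ ($y{\left(D,G \right)} = \left(D + G\right) 2 G = 2 G \left(D + G\right)$)
$- \frac{5485}{E{\left(-68,\left(52 + 1\right) + 20 \right)}} + \frac{y{\left(-23,143 \right)}}{12578} = - \frac{5485}{-2438 - -3128} + \frac{2 \cdot 143 \left(-23 + 143\right)}{12578} = - \frac{5485}{-2438 + 3128} + 2 \cdot 143 \cdot 120 \cdot \frac{1}{12578} = - \frac{5485}{690} + 34320 \cdot \frac{1}{12578} = \left(-5485\right) \frac{1}{690} + \frac{17160}{6289} = - \frac{1097}{138} + \frac{17160}{6289} = - \frac{4530953}{867882}$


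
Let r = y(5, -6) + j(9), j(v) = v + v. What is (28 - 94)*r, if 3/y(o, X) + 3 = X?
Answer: -1166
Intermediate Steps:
j(v) = 2*v
y(o, X) = 3/(-3 + X)
r = 53/3 (r = 3/(-3 - 6) + 2*9 = 3/(-9) + 18 = 3*(-⅑) + 18 = -⅓ + 18 = 53/3 ≈ 17.667)
(28 - 94)*r = (28 - 94)*(53/3) = -66*53/3 = -1166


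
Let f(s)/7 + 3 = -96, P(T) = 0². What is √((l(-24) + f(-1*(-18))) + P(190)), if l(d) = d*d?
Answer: 3*I*√13 ≈ 10.817*I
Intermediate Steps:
P(T) = 0
f(s) = -693 (f(s) = -21 + 7*(-96) = -21 - 672 = -693)
l(d) = d²
√((l(-24) + f(-1*(-18))) + P(190)) = √(((-24)² - 693) + 0) = √((576 - 693) + 0) = √(-117 + 0) = √(-117) = 3*I*√13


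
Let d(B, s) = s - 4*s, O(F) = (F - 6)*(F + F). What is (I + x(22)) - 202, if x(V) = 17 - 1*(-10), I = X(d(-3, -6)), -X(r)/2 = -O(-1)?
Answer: -147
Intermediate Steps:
O(F) = 2*F*(-6 + F) (O(F) = (-6 + F)*(2*F) = 2*F*(-6 + F))
d(B, s) = -3*s
X(r) = 28 (X(r) = -(-2)*2*(-1)*(-6 - 1) = -(-2)*2*(-1)*(-7) = -(-2)*14 = -2*(-14) = 28)
I = 28
x(V) = 27 (x(V) = 17 + 10 = 27)
(I + x(22)) - 202 = (28 + 27) - 202 = 55 - 202 = -147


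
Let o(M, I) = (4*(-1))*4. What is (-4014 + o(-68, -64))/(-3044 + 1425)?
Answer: 4030/1619 ≈ 2.4892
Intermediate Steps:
o(M, I) = -16 (o(M, I) = -4*4 = -16)
(-4014 + o(-68, -64))/(-3044 + 1425) = (-4014 - 16)/(-3044 + 1425) = -4030/(-1619) = -4030*(-1/1619) = 4030/1619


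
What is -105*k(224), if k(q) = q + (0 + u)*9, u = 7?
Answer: -30135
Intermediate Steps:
k(q) = 63 + q (k(q) = q + (0 + 7)*9 = q + 7*9 = q + 63 = 63 + q)
-105*k(224) = -105*(63 + 224) = -105*287 = -30135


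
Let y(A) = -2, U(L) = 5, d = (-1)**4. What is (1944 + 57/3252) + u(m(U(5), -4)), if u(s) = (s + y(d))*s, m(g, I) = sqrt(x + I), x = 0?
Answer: 2102979/1084 - 4*I ≈ 1940.0 - 4.0*I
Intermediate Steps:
d = 1
m(g, I) = sqrt(I) (m(g, I) = sqrt(0 + I) = sqrt(I))
u(s) = s*(-2 + s) (u(s) = (s - 2)*s = (-2 + s)*s = s*(-2 + s))
(1944 + 57/3252) + u(m(U(5), -4)) = (1944 + 57/3252) + sqrt(-4)*(-2 + sqrt(-4)) = (1944 + 57*(1/3252)) + (2*I)*(-2 + 2*I) = (1944 + 19/1084) + 2*I*(-2 + 2*I) = 2107315/1084 + 2*I*(-2 + 2*I)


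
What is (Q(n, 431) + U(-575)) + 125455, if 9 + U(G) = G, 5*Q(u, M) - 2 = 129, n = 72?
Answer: 624486/5 ≈ 1.2490e+5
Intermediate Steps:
Q(u, M) = 131/5 (Q(u, M) = ⅖ + (⅕)*129 = ⅖ + 129/5 = 131/5)
U(G) = -9 + G
(Q(n, 431) + U(-575)) + 125455 = (131/5 + (-9 - 575)) + 125455 = (131/5 - 584) + 125455 = -2789/5 + 125455 = 624486/5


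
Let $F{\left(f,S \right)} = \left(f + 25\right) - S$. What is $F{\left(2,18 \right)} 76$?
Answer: $684$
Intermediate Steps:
$F{\left(f,S \right)} = 25 + f - S$ ($F{\left(f,S \right)} = \left(25 + f\right) - S = 25 + f - S$)
$F{\left(2,18 \right)} 76 = \left(25 + 2 - 18\right) 76 = 9 \cdot 76 = 684$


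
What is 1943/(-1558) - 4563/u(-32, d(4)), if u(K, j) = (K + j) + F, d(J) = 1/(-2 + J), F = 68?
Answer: -14360147/113734 ≈ -126.26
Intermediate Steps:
u(K, j) = 68 + K + j (u(K, j) = (K + j) + 68 = 68 + K + j)
1943/(-1558) - 4563/u(-32, d(4)) = 1943/(-1558) - 4563/(68 - 32 + 1/(-2 + 4)) = 1943*(-1/1558) - 4563/(68 - 32 + 1/2) = -1943/1558 - 4563/(68 - 32 + ½) = -1943/1558 - 4563/73/2 = -1943/1558 - 4563*2/73 = -1943/1558 - 9126/73 = -14360147/113734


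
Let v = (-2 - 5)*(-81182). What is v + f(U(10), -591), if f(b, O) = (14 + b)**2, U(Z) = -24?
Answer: 568374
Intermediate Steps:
v = 568274 (v = -7*(-81182) = 568274)
v + f(U(10), -591) = 568274 + (14 - 24)**2 = 568274 + (-10)**2 = 568274 + 100 = 568374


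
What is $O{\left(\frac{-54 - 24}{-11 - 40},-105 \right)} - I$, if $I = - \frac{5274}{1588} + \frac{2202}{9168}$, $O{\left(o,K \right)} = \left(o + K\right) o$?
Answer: $- \frac{27202844103}{175312024} \approx -155.17$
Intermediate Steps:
$O{\left(o,K \right)} = o \left(K + o\right)$ ($O{\left(o,K \right)} = \left(K + o\right) o = o \left(K + o\right)$)
$I = - \frac{1868969}{606616}$ ($I = \left(-5274\right) \frac{1}{1588} + 2202 \cdot \frac{1}{9168} = - \frac{2637}{794} + \frac{367}{1528} = - \frac{1868969}{606616} \approx -3.081$)
$O{\left(\frac{-54 - 24}{-11 - 40},-105 \right)} - I = \frac{-54 - 24}{-11 - 40} \left(-105 + \frac{-54 - 24}{-11 - 40}\right) - - \frac{1868969}{606616} = - \frac{78}{-51} \left(-105 - \frac{78}{-51}\right) + \frac{1868969}{606616} = \left(-78\right) \left(- \frac{1}{51}\right) \left(-105 - - \frac{26}{17}\right) + \frac{1868969}{606616} = \frac{26 \left(-105 + \frac{26}{17}\right)}{17} + \frac{1868969}{606616} = \frac{26}{17} \left(- \frac{1759}{17}\right) + \frac{1868969}{606616} = - \frac{45734}{289} + \frac{1868969}{606616} = - \frac{27202844103}{175312024}$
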